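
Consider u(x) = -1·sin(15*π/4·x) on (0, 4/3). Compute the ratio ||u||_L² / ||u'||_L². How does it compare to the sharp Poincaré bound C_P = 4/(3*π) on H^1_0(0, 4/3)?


||u||_L² / ||u'||_L² = 4/(15*π) < C_P = 4/(3*π).

u(x) = -1·sin(15*π/4·x), so u'(x) = -15*π*cos(15*π*x/4)/4.
Writing u(x) = A·sin(kπx/L) with A = -1 and k = 5, use ∫_0^L sin²(kπx/L) dx = L/2 and ∫_0^L cos²(kπx/L) dx = L/2.
u² = 1·sin²(15*π/4·x) and (u')² = 225*π^2/16·cos²(15*π/4·x), and each of sin², cos² integrates to L/2 = 2/3 over (0, 4/3).
∫_0^4/3 u² dx = 2/3, so ||u||_L² = sqrt(6)/3.
∫_0^4/3 (u')² dx = 75*π^2/8, so ||u'||_L² = 5*sqrt(6)*π/4.
Ratio ||u||_L² / ||u'||_L² = 4/(15*π).
Sharp Poincaré constant on H^1_0(0, 4/3) is C_P = L/π = 4/(3*π), achieved by sin(3*π/4·x).
This is the k = 5 harmonic; the ratio L/(kπ) is strictly less than C_P = L/π, consistent with the sharp inequality ||u||_L² ≤ C_P ||u'||_L².


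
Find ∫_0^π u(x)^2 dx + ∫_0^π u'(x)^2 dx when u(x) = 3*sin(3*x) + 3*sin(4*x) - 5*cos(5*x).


||u||_{H^1(0,π)}^2 = 2080/3 + 893*π/2

u'(x) = 25*sin(5*x) + 9*cos(3*x) + 12*cos(4*x).
Expand u² and (u')² and integrate term by term on (0, π), using: for integers n ≥ 1, ∫_0^π sin²(nx) dx = ∫_0^π cos²(nx) dx = π/2; for n ≠ n', ∫_0^π sin(nx)sin(n'x) dx = ∫_0^π cos(nx)cos(n'x) dx = 0; and by product-to-sum, ∫_0^π sin(nx)cos(n'x) dx = ½∫_0^π [sin((n+n')x) + sin((n−n')x)] dx, which is 0 when n+n' is even and 2n/(n²−n'²) when n+n' is odd (it need not vanish on (0, π)).
  u² squared terms: (-5)²·∫cos(5x)² dx = 25·π/2 = 25*π/2;  (3)²·∫sin(3x)² dx = 9·π/2 = 9*π/2;  (3)²·∫sin(4x)² dx = 9·π/2 = 9*π/2.
  u² cross terms: 2·(-5)·(3)·∫cos(5x)·sin(3x) dx = -30·(0) = 0;  2·(-5)·(3)·∫cos(5x)·sin(4x) dx = -30·(-8/9) = 80/3;  2·(3)·(3)·∫sin(3x)·sin(4x) dx = 18·(0) = 0.
  So ∫_0^π u² dx = 25*π/2 + 9*π/2 + 9*π/2 + 0 + 80/3 + 0 = 80/3 + 43*π/2.
  (u')² squared terms: (9)²·∫cos(3x)² dx = 81·π/2 = 81*π/2;  (12)²·∫cos(4x)² dx = 144·π/2 = 72*π;  (25)²·∫sin(5x)² dx = 625·π/2 = 625*π/2.
  (u')² cross terms: 2·(9)·(12)·∫cos(3x)·cos(4x) dx = 216·(0) = 0;  2·(9)·(25)·∫cos(3x)·sin(5x) dx = 450·(0) = 0;  2·(12)·(25)·∫cos(4x)·sin(5x) dx = 600·(10/9) = 2000/3.
  So ∫_0^π (u')² dx = 81*π/2 + 72*π + 625*π/2 + 0 + 0 + 2000/3 = 2000/3 + 425*π.
||u||_{H^1}^2 = (80/3 + 43*π/2) + (2000/3 + 425*π) = 2080/3 + 893*π/2.


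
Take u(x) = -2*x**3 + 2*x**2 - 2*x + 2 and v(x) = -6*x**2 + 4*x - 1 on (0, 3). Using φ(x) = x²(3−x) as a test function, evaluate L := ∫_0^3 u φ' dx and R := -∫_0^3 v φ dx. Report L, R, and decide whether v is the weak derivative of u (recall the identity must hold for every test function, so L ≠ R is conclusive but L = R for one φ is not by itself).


LHS = 1107/10, RHS = 2079/20. No, v is not the weak derivative of u.

u(x) = -2*x**3 + 2*x**2 - 2*x + 2, classical derivative u'(x) = -6*x**2 + 4*x - 2.
φ(x) = x²(3−x), so φ'(x) = 3*x*(2 - x).
Note φ(0) = φ(3) = 0, so the boundary term u·φ vanishes.
LHS = ∫_0^3 u(x) φ'(x) dx = ∫_0^3 (6*x^5 - 18*x^4 + 18*x^3 - 18*x^2 + 12*x) dx. Term by term:
  ∫_0^3 6*x^5 dx = 729;  ∫_0^3 -18*x^4 dx = -4374/5;  ∫_0^3 18*x^3 dx = 729/2;
  ∫_0^3 -18*x^2 dx = -162;  ∫_0^3 12*x dx = 54.
Sum: 729 − 4374/5 + 729/2 − 162 + 54 = 1107/10.
So LHS = 1107/10.
∫_0^3 v(x) φ(x) dx = ∫_0^3 (6*x^5 - 22*x^4 + 13*x^3 - 3*x^2) dx. Term by term:
  ∫_0^3 6*x^5 dx = 729;  ∫_0^3 -22*x^4 dx = -5346/5;  ∫_0^3 13*x^3 dx = 1053/4;
  ∫_0^3 -3*x^2 dx = -27.
Sum: 729 − 5346/5 + 1053/4 − 27 = -2079/20.
So RHS = -∫_0^3 v(x) φ(x) dx = 2079/20.
LHS − RHS = 27/4 ≠ 0, so the identity fails.
(For a valid weak derivative the identity must hold for EVERY test function, in particular this one. The failure shows v is NOT the weak derivative of u.)
Correct weak derivative would be u'(x) = -6*x**2 + 4*x - 2.


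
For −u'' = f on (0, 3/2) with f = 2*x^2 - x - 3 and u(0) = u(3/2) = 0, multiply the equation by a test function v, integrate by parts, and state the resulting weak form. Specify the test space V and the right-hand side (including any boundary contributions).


V = H^1_0(0, 3/2) (so v(0) = v(3/2) = 0); weak form: ∫_0^3/2 u'v' dx = ∫_0^3/2 (2*x^2 - x - 3) v dx for all v ∈ V.

Multiply both sides by a test function v and integrate from 0 to 3/2:
  ∫_0^3/2 −u''(x) v(x) dx = ∫_0^3/2 f(x) v(x) dx.
Integrate the LHS by parts once:
  ∫_0^3/2 −u'' v dx = −[u'(x) v(x)]_0^3/2 + ∫_0^3/2 u'(x) v'(x) dx.
Thus ∫_0^3/2 u'(x) v'(x) dx = ∫_0^3/2 f(x) v(x) dx + [u'(x) v(x)]_0^3/2.
Choose V so that boundary terms are either known or forced to vanish.
u is Dirichlet: u(0) = u(3/2) = 0. Let V = H^1_0(0, 3/2); then v(0) = v(3/2) = 0, and [u' v]_0^3/2 = 0.
Weak formulation: find u (satisfying any essential BC) such that ∫_0^3/2 u'(x) v'(x) dx = ∫_0^3/2 f v dx for all v ∈ V.
Substituting f(x) = 2*x^2 - x - 3, the right-hand side is ∫_0^3/2 (2*x^2 - x - 3) v dx.


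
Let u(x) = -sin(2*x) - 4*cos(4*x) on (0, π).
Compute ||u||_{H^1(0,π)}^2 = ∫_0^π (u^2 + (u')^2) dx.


||u||_{H^1(0,π)}^2 = 277*π/2

u'(x) = 16*sin(4*x) - 2*cos(2*x).
Expand u² and (u')² and integrate term by term on (0, π), using: for integers n ≥ 1, ∫_0^π sin²(nx) dx = ∫_0^π cos²(nx) dx = π/2; for n ≠ n', ∫_0^π sin(nx)sin(n'x) dx = ∫_0^π cos(nx)cos(n'x) dx = 0; and by product-to-sum, ∫_0^π sin(nx)cos(n'x) dx = ½∫_0^π [sin((n+n')x) + sin((n−n')x)] dx, which is 0 when n+n' is even and 2n/(n²−n'²) when n+n' is odd (it need not vanish on (0, π)).
  u² squared terms: (-1)²·∫sin(2x)² dx = 1·π/2 = π/2;  (-4)²·∫cos(4x)² dx = 16·π/2 = 8*π.
  u² cross terms: 2·(-1)·(-4)·∫sin(2x)·cos(4x) dx = 8·(0) = 0.
  So ∫_0^π u² dx = π/2 + 8*π + 0 = 17*π/2.
  (u')² squared terms: (-2)²·∫cos(2x)² dx = 4·π/2 = 2*π;  (16)²·∫sin(4x)² dx = 256·π/2 = 128*π.
  (u')² cross terms: 2·(-2)·(16)·∫cos(2x)·sin(4x) dx = -64·(0) = 0.
  So ∫_0^π (u')² dx = 2*π + 128*π + 0 = 130*π.
||u||_{H^1}^2 = (17*π/2) + (130*π) = 277*π/2.


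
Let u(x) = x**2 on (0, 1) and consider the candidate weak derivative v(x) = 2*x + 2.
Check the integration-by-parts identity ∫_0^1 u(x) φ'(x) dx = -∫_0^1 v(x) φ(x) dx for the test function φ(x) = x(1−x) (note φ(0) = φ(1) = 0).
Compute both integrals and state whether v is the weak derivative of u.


LHS = -1/6, RHS = -1/2. No, v is not the weak derivative of u.

u(x) = x**2, classical derivative u'(x) = 2*x.
φ(x) = x(1−x), so φ'(x) = 1 - 2*x.
Note φ(0) = φ(1) = 0, so the boundary term u·φ vanishes.
LHS = ∫_0^1 u(x) φ'(x) dx = ∫_0^1 (-2*x^3 + x^2) dx. Term by term:
  ∫_0^1 -2*x^3 dx = -1/2;  ∫_0^1 x^2 dx = 1/3.
Sum: -1/2 + 1/3 = -1/6.
So LHS = -1/6.
∫_0^1 v(x) φ(x) dx = ∫_0^1 (-2*x^3 + 2*x) dx. Term by term:
  ∫_0^1 -2*x^3 dx = -1/2;  ∫_0^1 2*x dx = 1.
Sum: -1/2 + 1 = 1/2.
So RHS = -∫_0^1 v(x) φ(x) dx = -1/2.
LHS − RHS = 1/3 ≠ 0, so the identity fails.
(For a valid weak derivative the identity must hold for EVERY test function, in particular this one. The failure shows v is NOT the weak derivative of u.)
Correct weak derivative would be u'(x) = 2*x.


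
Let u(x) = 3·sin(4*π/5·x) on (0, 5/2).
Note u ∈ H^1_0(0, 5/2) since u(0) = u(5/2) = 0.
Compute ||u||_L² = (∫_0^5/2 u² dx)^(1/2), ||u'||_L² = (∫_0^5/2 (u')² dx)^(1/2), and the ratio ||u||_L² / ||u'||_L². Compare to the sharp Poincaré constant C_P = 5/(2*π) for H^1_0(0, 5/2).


||u||_L² / ||u'||_L² = 5/(4*π) < C_P = 5/(2*π).

u(x) = 3·sin(4*π/5·x), so u'(x) = 12*π*cos(4*π*x/5)/5.
Writing u(x) = A·sin(kπx/L) with A = 3 and k = 2, use ∫_0^L sin²(kπx/L) dx = L/2 and ∫_0^L cos²(kπx/L) dx = L/2.
u² = 9·sin²(4*π/5·x) and (u')² = 144*π^2/25·cos²(4*π/5·x), and each of sin², cos² integrates to L/2 = 5/4 over (0, 5/2).
∫_0^5/2 u² dx = 45/4, so ||u||_L² = 3*sqrt(5)/2.
∫_0^5/2 (u')² dx = 36*π^2/5, so ||u'||_L² = 6*sqrt(5)*π/5.
Ratio ||u||_L² / ||u'||_L² = 5/(4*π).
Sharp Poincaré constant on H^1_0(0, 5/2) is C_P = L/π = 5/(2*π), achieved by sin(2*π/5·x).
This is the k = 2 harmonic; the ratio L/(kπ) is strictly less than C_P = L/π, consistent with the sharp inequality ||u||_L² ≤ C_P ||u'||_L².


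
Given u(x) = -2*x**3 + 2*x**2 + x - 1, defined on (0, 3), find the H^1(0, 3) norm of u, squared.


||u||_{H^1}^2 = 44076/35

The H^1 norm (squared) on an interval (0, L) is
  ||u||_{H^1}^2 = ∫_0^L u(x)^2 dx + ∫_0^L u'(x)^2 dx.
Compute u'(x) = -6*x**2 + 4*x + 1.
Then u(x)^2 = 4*x**6 - 8*x**5 + 8*x**3 - 3*x**2 - 2*x + 1 and u'(x)^2 = 36*x**4 - 48*x**3 + 4*x**2 + 8*x + 1.
Integrate each monomial from 0 to 3 using ∫_0^3 c·x^n dx = c·3^(n+1)/(n+1):
  ∫_0^3 u(x)^2 dx = ∫_0^3 (4*x^6 - 8*x^5 + 8*x^3 - 3*x^2 - 2*x + 1) dx. Term by term:
    ∫_0^3 4*x^6 dx = 8748/7;  ∫_0^3 -8*x^5 dx = -972;  ∫_0^3 8*x^3 dx = 162;
    ∫_0^3 -3*x^2 dx = -27;  ∫_0^3 -2*x dx = -9;  ∫_0^3 1 dx = 3.
  Sum: 8748/7 − 972 + 162 − 27 − 9 + 3 = 2847/7.
  ∫_0^3 u'(x)^2 dx = ∫_0^3 (36*x^4 - 48*x^3 + 4*x^2 + 8*x + 1) dx. Term by term:
    ∫_0^3 36*x^4 dx = 8748/5;  ∫_0^3 -48*x^3 dx = -972;  ∫_0^3 4*x^2 dx = 36;
    ∫_0^3 8*x dx = 36;  ∫_0^3 1 dx = 3.
  Sum: 8748/5 − 972 + 36 + 36 + 3 = 4263/5.
Adding: ||u||_{H^1}^2 = 2847/7 + 4263/5 = 44076/35.


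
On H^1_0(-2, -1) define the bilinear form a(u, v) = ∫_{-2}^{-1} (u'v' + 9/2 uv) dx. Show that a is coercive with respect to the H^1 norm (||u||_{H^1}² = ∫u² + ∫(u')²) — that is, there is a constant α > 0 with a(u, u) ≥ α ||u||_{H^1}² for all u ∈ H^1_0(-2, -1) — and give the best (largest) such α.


α = 1

Coercivity of a(·,·) on H^1_0(-2, -1) means a(u, u) ≥ α ||u||_{H^1}² for every u ∈ H^1_0.
The interval has length L = 1, and Poincaré/coercivity depend only on L. Here a(u, u) = ∫(u')² + (9/2)·∫u².
Here c = 9/2 ≥ 1, so a(u,u) = ∫(u')² + c∫u² ≥ ∫(u')² + ∫u² = ||u||_{H^1}², i.e. α = 1 works. No larger α is possible: a(u,u) ≥ α||u||_{H^1}² means (1−α)∫(u')² ≥ (α−c)∫u², and for the modes u_n = sin(nπ(x−x₀)/L) (x₀ the left endpoint) one has ∫u_n²/∫(u_n')² = (L/(nπ))² → 0, so a(u_n,u_n)/||u_n||_{H^1}² → 1. Hence the optimal constant is α = 1.
Therefore α = 1.


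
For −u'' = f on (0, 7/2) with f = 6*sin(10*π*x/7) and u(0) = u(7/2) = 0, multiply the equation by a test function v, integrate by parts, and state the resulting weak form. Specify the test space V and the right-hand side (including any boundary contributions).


V = H^1_0(0, 7/2) (so v(0) = v(7/2) = 0); weak form: ∫_0^7/2 u'v' dx = ∫_0^7/2 (6*sin(10*π*x/7)) v dx for all v ∈ V.

Multiply both sides by a test function v and integrate from 0 to 7/2:
  ∫_0^7/2 −u''(x) v(x) dx = ∫_0^7/2 f(x) v(x) dx.
Integrate the LHS by parts once:
  ∫_0^7/2 −u'' v dx = −[u'(x) v(x)]_0^7/2 + ∫_0^7/2 u'(x) v'(x) dx.
Thus ∫_0^7/2 u'(x) v'(x) dx = ∫_0^7/2 f(x) v(x) dx + [u'(x) v(x)]_0^7/2.
Choose V so that boundary terms are either known or forced to vanish.
u is Dirichlet: u(0) = u(7/2) = 0. Let V = H^1_0(0, 7/2); then v(0) = v(7/2) = 0, and [u' v]_0^7/2 = 0.
Weak formulation: find u (satisfying any essential BC) such that ∫_0^7/2 u'(x) v'(x) dx = ∫_0^7/2 f v dx for all v ∈ V.
Substituting f(x) = 6*sin(10*π*x/7), the right-hand side is ∫_0^7/2 (6*sin(10*π*x/7)) v dx.


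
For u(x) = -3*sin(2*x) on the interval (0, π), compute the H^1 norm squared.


||u||_{H^1(0,π)}^2 = 45*π/2

u'(x) = -6*cos(2*x).
Expand u² and (u')² and integrate term by term on (0, π), using: for integers n ≥ 1, ∫_0^π sin²(nx) dx = ∫_0^π cos²(nx) dx = π/2; for n ≠ n', ∫_0^π sin(nx)sin(n'x) dx = ∫_0^π cos(nx)cos(n'x) dx = 0; and by product-to-sum, ∫_0^π sin(nx)cos(n'x) dx = ½∫_0^π [sin((n+n')x) + sin((n−n')x)] dx, which is 0 when n+n' is even and 2n/(n²−n'²) when n+n' is odd (it need not vanish on (0, π)).
  u² squared terms: (-3)²·∫sin(2x)² dx = 9·π/2 = 9*π/2.
  So ∫_0^π u² dx = 9*π/2.
  (u')² squared terms: (-6)²·∫cos(2x)² dx = 36·π/2 = 18*π.
  So ∫_0^π (u')² dx = 18*π.
||u||_{H^1}^2 = (9*π/2) + (18*π) = 45*π/2.


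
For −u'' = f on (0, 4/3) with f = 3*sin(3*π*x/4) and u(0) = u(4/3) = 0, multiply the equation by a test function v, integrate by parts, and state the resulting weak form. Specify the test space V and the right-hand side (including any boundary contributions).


V = H^1_0(0, 4/3) (so v(0) = v(4/3) = 0); weak form: ∫_0^4/3 u'v' dx = ∫_0^4/3 (3*sin(3*π*x/4)) v dx for all v ∈ V.

Multiply both sides by a test function v and integrate from 0 to 4/3:
  ∫_0^4/3 −u''(x) v(x) dx = ∫_0^4/3 f(x) v(x) dx.
Integrate the LHS by parts once:
  ∫_0^4/3 −u'' v dx = −[u'(x) v(x)]_0^4/3 + ∫_0^4/3 u'(x) v'(x) dx.
Thus ∫_0^4/3 u'(x) v'(x) dx = ∫_0^4/3 f(x) v(x) dx + [u'(x) v(x)]_0^4/3.
Choose V so that boundary terms are either known or forced to vanish.
u is Dirichlet: u(0) = u(4/3) = 0. Let V = H^1_0(0, 4/3); then v(0) = v(4/3) = 0, and [u' v]_0^4/3 = 0.
Weak formulation: find u (satisfying any essential BC) such that ∫_0^4/3 u'(x) v'(x) dx = ∫_0^4/3 f v dx for all v ∈ V.
Substituting f(x) = 3*sin(3*π*x/4), the right-hand side is ∫_0^4/3 (3*sin(3*π*x/4)) v dx.


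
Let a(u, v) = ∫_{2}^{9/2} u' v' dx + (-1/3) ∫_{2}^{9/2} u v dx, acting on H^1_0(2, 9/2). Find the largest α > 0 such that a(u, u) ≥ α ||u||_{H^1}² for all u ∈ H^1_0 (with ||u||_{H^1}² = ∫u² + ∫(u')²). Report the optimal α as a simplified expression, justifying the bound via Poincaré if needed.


α = (-25 + 12*π^2)/(3*(25 + 4*π^2))

Coercivity of a(·,·) on H^1_0(2, 9/2) means a(u, u) ≥ α ||u||_{H^1}² for every u ∈ H^1_0.
The interval has length L = 5/2, and Poincaré/coercivity depend only on L. Here a(u, u) = ∫(u')² + (-1/3)·∫u².
Here c = -1/3 < 0 with |c| < (π/L)² = 4*π^2/25, so coercivity still holds. The condition a(u,u) ≥ α||u||_{H^1}² reads (1−α)∫(u')² ≥ (α−c)∫u². Any admissible α is ≤ 1 (rapidly oscillating u have ∫u²/∫(u')² → 0), and α = 1 would force 0 ≥ (1−c)∫u², impossible since c < 1; so 1−α > 0. By the sharp Poincaré inequality on H^1_0 of an interval of length L, ∫(u')² ≥ (π/L)²∫u² with equality for the first sine mode sin(π(x−x₀)/L) (x₀ the left endpoint), so the inequality holds for all u iff (1−α)(π/L)² ≥ α − c, i.e. α ≤ ((π/L)² + c)/((π/L)² + 1) = (1 + c(L/π)²)/(1 + (L/π)²). (Direct route, valid since c ≤ 0: Poincaré gives c∫u² ≥ c(L/π)²∫(u')², so a(u,u) ≥ (1 + c(L/π)²)∫(u')², while ||u||_{H^1}² ≤ (1 + (L/π)²)∫(u')²; dividing yields the same α.) With (π/L)² = 4*π^2/25 and c = -1/3, the largest admissible constant is α = ((π/L)² + c)/((π/L)² + 1).
Simplifying, α = (-25 + 12*π^2)/(3*(25 + 4*π^2)).


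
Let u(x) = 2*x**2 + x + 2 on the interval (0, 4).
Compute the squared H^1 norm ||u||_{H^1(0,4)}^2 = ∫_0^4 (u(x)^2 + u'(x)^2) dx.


||u||_{H^1}^2 = 25868/15

The H^1 norm (squared) on an interval (0, L) is
  ||u||_{H^1}^2 = ∫_0^L u(x)^2 dx + ∫_0^L u'(x)^2 dx.
Compute u'(x) = 4*x + 1.
Then u(x)^2 = 4*x**4 + 4*x**3 + 9*x**2 + 4*x + 4 and u'(x)^2 = 16*x**2 + 8*x + 1.
Integrate each monomial from 0 to 4 using ∫_0^4 c·x^n dx = c·4^(n+1)/(n+1):
  ∫_0^4 u(x)^2 dx = ∫_0^4 (4*x^4 + 4*x^3 + 9*x^2 + 4*x + 4) dx. Term by term:
    ∫_0^4 4*x^4 dx = 4096/5;  ∫_0^4 4*x^3 dx = 256;  ∫_0^4 9*x^2 dx = 192;
    ∫_0^4 4*x dx = 32;  ∫_0^4 4 dx = 16.
  Sum: 4096/5 + 256 + 192 + 32 + 16 = 6576/5.
  ∫_0^4 u'(x)^2 dx = ∫_0^4 (16*x^2 + 8*x + 1) dx. Term by term:
    ∫_0^4 16*x^2 dx = 1024/3;  ∫_0^4 8*x dx = 64;  ∫_0^4 1 dx = 4.
  Sum: 1024/3 + 64 + 4 = 1228/3.
Adding: ||u||_{H^1}^2 = 6576/5 + 1228/3 = 25868/15.


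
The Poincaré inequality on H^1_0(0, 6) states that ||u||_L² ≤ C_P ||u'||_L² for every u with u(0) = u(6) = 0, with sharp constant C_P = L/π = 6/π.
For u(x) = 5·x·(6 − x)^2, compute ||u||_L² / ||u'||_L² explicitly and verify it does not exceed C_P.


||u||_L² / ||u'||_L² = 3*sqrt(14)/7 < C_P = 6/π.

u(x) = 5·x·(6 − x)^2, so u'(x) = 15*(x - 6)*(x - 2).
u(x) = 5·x·(6 − x)^2 vanishes at x = 0 and x = 6, so u ∈ H^1_0(0, 6). Differentiate via the product rule and integrate the resulting polynomials term by term.
  ∫_0^6 u² dx = ∫_0^6 (25*x^6 - 600*x^5 + 5400*x^4 - 21600*x^3 + 32400*x^2) dx. Term by term:
    ∫_0^6 25*x^6 dx = 6998400/7;  ∫_0^6 -600*x^5 dx = -4665600;  ∫_0^6 5400*x^4 dx = 8398080;
    ∫_0^6 -21600*x^3 dx = -6998400;  ∫_0^6 32400*x^2 dx = 2332800.
  Sum: 6998400/7 − 4665600 + 8398080 − 6998400 + 2332800 = 466560/7.
  ∫_0^6 (u')² dx = ∫_0^6 (225*x^4 - 3600*x^3 + 19800*x^2 - 43200*x + 32400) dx. Term by term:
    ∫_0^6 225*x^4 dx = 349920;  ∫_0^6 -3600*x^3 dx = -1166400;  ∫_0^6 19800*x^2 dx = 1425600;
    ∫_0^6 -43200*x dx = -777600;  ∫_0^6 32400 dx = 194400.
  Sum: 349920 − 1166400 + 1425600 − 777600 + 194400 = 25920.
∫_0^6 u² dx = 466560/7, so ||u||_L² = 216*sqrt(70)/7.
∫_0^6 (u')² dx = 25920, so ||u'||_L² = 72*sqrt(5).
Ratio ||u||_L² / ||u'||_L² = 3*sqrt(14)/7.
Sharp Poincaré constant on H^1_0(0, 6) is C_P = L/π = 6/π, achieved by sin(π/6·x).
A polynomial bump cannot attain the sharp Poincaré constant (only the first sine eigenfunction does), so the ratio is strictly less than C_P, consistent with ||u||_L² ≤ C_P ||u'||_L².


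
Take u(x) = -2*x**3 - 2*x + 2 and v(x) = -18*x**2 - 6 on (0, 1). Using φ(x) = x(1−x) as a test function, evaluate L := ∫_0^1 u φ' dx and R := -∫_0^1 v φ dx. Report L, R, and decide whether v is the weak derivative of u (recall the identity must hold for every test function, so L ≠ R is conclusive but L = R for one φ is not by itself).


LHS = 19/30, RHS = 19/10. No, v is not the weak derivative of u.

u(x) = -2*x**3 - 2*x + 2, classical derivative u'(x) = -6*x**2 - 2.
φ(x) = x(1−x), so φ'(x) = 1 - 2*x.
Note φ(0) = φ(1) = 0, so the boundary term u·φ vanishes.
LHS = ∫_0^1 u(x) φ'(x) dx = ∫_0^1 (4*x^4 - 2*x^3 + 4*x^2 - 6*x + 2) dx. Term by term:
  ∫_0^1 4*x^4 dx = 4/5;  ∫_0^1 -2*x^3 dx = -1/2;  ∫_0^1 4*x^2 dx = 4/3;
  ∫_0^1 -6*x dx = -3;  ∫_0^1 2 dx = 2.
Sum: 4/5 − 1/2 + 4/3 − 3 + 2 = 19/30.
So LHS = 19/30.
∫_0^1 v(x) φ(x) dx = ∫_0^1 (18*x^4 - 18*x^3 + 6*x^2 - 6*x) dx. Term by term:
  ∫_0^1 18*x^4 dx = 18/5;  ∫_0^1 -18*x^3 dx = -9/2;  ∫_0^1 6*x^2 dx = 2;
  ∫_0^1 -6*x dx = -3.
Sum: 18/5 − 9/2 + 2 − 3 = -19/10.
So RHS = -∫_0^1 v(x) φ(x) dx = 19/10.
LHS − RHS = -19/15 ≠ 0, so the identity fails.
(For a valid weak derivative the identity must hold for EVERY test function, in particular this one. The failure shows v is NOT the weak derivative of u.)
Correct weak derivative would be u'(x) = -6*x**2 - 2.


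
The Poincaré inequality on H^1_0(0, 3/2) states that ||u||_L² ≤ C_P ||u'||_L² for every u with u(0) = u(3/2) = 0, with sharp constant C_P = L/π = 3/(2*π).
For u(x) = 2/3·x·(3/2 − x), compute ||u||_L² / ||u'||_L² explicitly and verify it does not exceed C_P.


||u||_L² / ||u'||_L² = 3*sqrt(10)/20 < C_P = 3/(2*π).

u(x) = 2/3·x·(3/2 − x), so u'(x) = 1 - 4*x/3.
u(x) = 2/3·x·(3/2 − x) vanishes at x = 0 and x = 3/2, so u ∈ H^1_0(0, 3/2). Differentiate via the product rule and integrate the resulting polynomials term by term.
  ∫_0^3/2 u² dx = ∫_0^3/2 (4*x^4/9 - 4*x^3/3 + x^2) dx. Term by term:
    ∫_0^3/2 4*x^4/9 dx = 27/40;  ∫_0^3/2 -4*x^3/3 dx = -27/16;  ∫_0^3/2 x^2 dx = 9/8.
  Sum: 27/40 − 27/16 + 9/8 = 9/80.
  ∫_0^3/2 (u')² dx = ∫_0^3/2 (16*x^2/9 - 8*x/3 + 1) dx. Term by term:
    ∫_0^3/2 16*x^2/9 dx = 2;  ∫_0^3/2 -8*x/3 dx = -3;  ∫_0^3/2 1 dx = 3/2.
  Sum: 2 − 3 + 3/2 = 1/2.
∫_0^3/2 u² dx = 9/80, so ||u||_L² = 3*sqrt(5)/20.
∫_0^3/2 (u')² dx = 1/2, so ||u'||_L² = sqrt(2)/2.
Ratio ||u||_L² / ||u'||_L² = 3*sqrt(10)/20.
Sharp Poincaré constant on H^1_0(0, 3/2) is C_P = L/π = 3/(2*π), achieved by sin(2*π/3·x).
A polynomial bump cannot attain the sharp Poincaré constant (only the first sine eigenfunction does), so the ratio is strictly less than C_P, consistent with ||u||_L² ≤ C_P ||u'||_L².


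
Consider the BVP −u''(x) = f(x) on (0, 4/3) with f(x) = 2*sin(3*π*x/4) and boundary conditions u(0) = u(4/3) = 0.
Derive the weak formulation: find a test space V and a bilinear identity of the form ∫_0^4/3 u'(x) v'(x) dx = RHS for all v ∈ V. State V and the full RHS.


V = H^1_0(0, 4/3) (so v(0) = v(4/3) = 0); weak form: ∫_0^4/3 u'v' dx = ∫_0^4/3 (2*sin(3*π*x/4)) v dx for all v ∈ V.

Multiply both sides by a test function v and integrate from 0 to 4/3:
  ∫_0^4/3 −u''(x) v(x) dx = ∫_0^4/3 f(x) v(x) dx.
Integrate the LHS by parts once:
  ∫_0^4/3 −u'' v dx = −[u'(x) v(x)]_0^4/3 + ∫_0^4/3 u'(x) v'(x) dx.
Thus ∫_0^4/3 u'(x) v'(x) dx = ∫_0^4/3 f(x) v(x) dx + [u'(x) v(x)]_0^4/3.
Choose V so that boundary terms are either known or forced to vanish.
u is Dirichlet: u(0) = u(4/3) = 0. Let V = H^1_0(0, 4/3); then v(0) = v(4/3) = 0, and [u' v]_0^4/3 = 0.
Weak formulation: find u (satisfying any essential BC) such that ∫_0^4/3 u'(x) v'(x) dx = ∫_0^4/3 f v dx for all v ∈ V.
Substituting f(x) = 2*sin(3*π*x/4), the right-hand side is ∫_0^4/3 (2*sin(3*π*x/4)) v dx.


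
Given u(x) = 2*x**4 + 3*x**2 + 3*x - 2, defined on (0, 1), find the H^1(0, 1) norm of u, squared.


||u||_{H^1}^2 = 53677/630

The H^1 norm (squared) on an interval (0, L) is
  ||u||_{H^1}^2 = ∫_0^L u(x)^2 dx + ∫_0^L u'(x)^2 dx.
Compute u'(x) = 8*x**3 + 6*x + 3.
Then u(x)^2 = 4*x**8 + 12*x**6 + 12*x**5 + x**4 + 18*x**3 - 3*x**2 - 12*x + 4 and u'(x)^2 = 64*x**6 + 96*x**4 + 48*x**3 + 36*x**2 + 36*x + 9.
Integrate each monomial from 0 to 1 using ∫_0^1 c·x^n dx = c·1^(n+1)/(n+1):
  ∫_0^1 u(x)^2 dx = ∫_0^1 (4*x^8 + 12*x^6 + 12*x^5 + x^4 + 18*x^3 - 3*x^2 - 12*x + 4) dx. Term by term:
    ∫_0^1 4*x^8 dx = 4/9;  ∫_0^1 12*x^6 dx = 12/7;  ∫_0^1 12*x^5 dx = 2;
    ∫_0^1 x^4 dx = 1/5;  ∫_0^1 18*x^3 dx = 9/2;  ∫_0^1 -3*x^2 dx = -1;
    ∫_0^1 -12*x dx = -6;  ∫_0^1 4 dx = 4.
  Sum: 4/9 + 12/7 + 2 + 1/5 + 9/2 − 1 − 6 + 4 = 3691/630.
  ∫_0^1 u'(x)^2 dx = ∫_0^1 (64*x^6 + 96*x^4 + 48*x^3 + 36*x^2 + 36*x + 9) dx. Term by term:
    ∫_0^1 64*x^6 dx = 64/7;  ∫_0^1 96*x^4 dx = 96/5;  ∫_0^1 48*x^3 dx = 12;
    ∫_0^1 36*x^2 dx = 12;  ∫_0^1 36*x dx = 18;  ∫_0^1 9 dx = 9.
  Sum: 64/7 + 96/5 + 12 + 12 + 18 + 9 = 2777/35.
Adding: ||u||_{H^1}^2 = 3691/630 + 2777/35 = 53677/630.


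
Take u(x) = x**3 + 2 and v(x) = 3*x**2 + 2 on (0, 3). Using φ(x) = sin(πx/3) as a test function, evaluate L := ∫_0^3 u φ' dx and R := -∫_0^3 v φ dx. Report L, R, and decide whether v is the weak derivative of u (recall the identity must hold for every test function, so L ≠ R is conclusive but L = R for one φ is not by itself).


LHS = -81/π + 324/π^3, RHS = -93/π + 324/π^3. No, v is not the weak derivative of u.

u(x) = x**3 + 2, classical derivative u'(x) = 3*x**2.
φ(x) = sin(πx/3), so φ'(x) = π*cos(π*x/3)/3.
Note φ(0) = φ(3) = 0, so the boundary term u·φ vanishes.
LHS = ∫_0^3 u(x) φ'(x) dx = ∫_0^3 (π*x^3*cos(π*x/3)/3 + 2*π*cos(π*x/3)/3) dx. Term by term:
  ∫_0^3 2*π*cos(π*x/3)/3 dx = 0;  ∫_0^3 π*x^3*cos(π*x/3)/3 dx = -81/π + 324/π^3.
Sum: 0 + -81/π + 324/π^3 = -81/π + 324/π^3.
So LHS = -81/π + 324/π^3.
∫_0^3 v(x) φ(x) dx = ∫_0^3 (3*x^2*sin(π*x/3) + 2*sin(π*x/3)) dx. Term by term:
  ∫_0^3 2*sin(π*x/3) dx = 12/π;  ∫_0^3 3*x^2*sin(π*x/3) dx = -324/π^3 + 81/π.
Sum: 12/π + -324/π^3 + 81/π = -324/π^3 + 93/π.
So RHS = -∫_0^3 v(x) φ(x) dx = -93/π + 324/π^3.
LHS − RHS = 12/π ≠ 0, so the identity fails.
(For a valid weak derivative the identity must hold for EVERY test function, in particular this one. The failure shows v is NOT the weak derivative of u.)
Correct weak derivative would be u'(x) = 3*x**2.


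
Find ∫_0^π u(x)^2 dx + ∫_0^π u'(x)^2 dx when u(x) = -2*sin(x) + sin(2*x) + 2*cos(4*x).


||u||_{H^1(0,π)}^2 = 272/15 + 81*π/2

u'(x) = -8*sin(4*x) - 2*cos(x) + 2*cos(2*x).
Expand u² and (u')² and integrate term by term on (0, π), using: for integers n ≥ 1, ∫_0^π sin²(nx) dx = ∫_0^π cos²(nx) dx = π/2; for n ≠ n', ∫_0^π sin(nx)sin(n'x) dx = ∫_0^π cos(nx)cos(n'x) dx = 0; and by product-to-sum, ∫_0^π sin(nx)cos(n'x) dx = ½∫_0^π [sin((n+n')x) + sin((n−n')x)] dx, which is 0 when n+n' is even and 2n/(n²−n'²) when n+n' is odd (it need not vanish on (0, π)).
  u² squared terms: (-2)²·∫sin(x)² dx = 4·π/2 = 2*π;  (2)²·∫cos(4x)² dx = 4·π/2 = 2*π;  (1)²·∫sin(2x)² dx = 1·π/2 = π/2.
  u² cross terms: 2·(-2)·(2)·∫sin(x)·cos(4x) dx = -8·(-2/15) = 16/15;  2·(-2)·(1)·∫sin(x)·sin(2x) dx = -4·(0) = 0;  2·(2)·(1)·∫cos(4x)·sin(2x) dx = 4·(0) = 0.
  So ∫_0^π u² dx = 2*π + 2*π + π/2 + 16/15 + 0 + 0 = 16/15 + 9*π/2.
  (u')² squared terms: (-8)²·∫sin(4x)² dx = 64·π/2 = 32*π;  (-2)²·∫cos(x)² dx = 4·π/2 = 2*π;  (2)²·∫cos(2x)² dx = 4·π/2 = 2*π.
  (u')² cross terms: 2·(-8)·(-2)·∫sin(4x)·cos(x) dx = 32·(8/15) = 256/15;  2·(-8)·(2)·∫sin(4x)·cos(2x) dx = -32·(0) = 0;  2·(-2)·(2)·∫cos(x)·cos(2x) dx = -8·(0) = 0.
  So ∫_0^π (u')² dx = 32*π + 2*π + 2*π + 256/15 + 0 + 0 = 256/15 + 36*π.
||u||_{H^1}^2 = (16/15 + 9*π/2) + (256/15 + 36*π) = 272/15 + 81*π/2.


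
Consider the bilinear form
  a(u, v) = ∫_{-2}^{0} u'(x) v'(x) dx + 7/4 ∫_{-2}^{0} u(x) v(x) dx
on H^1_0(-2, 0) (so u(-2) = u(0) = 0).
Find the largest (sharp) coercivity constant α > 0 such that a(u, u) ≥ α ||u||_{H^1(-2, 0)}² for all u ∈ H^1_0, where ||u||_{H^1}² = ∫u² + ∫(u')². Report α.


α = 1

Coercivity of a(·,·) on H^1_0(-2, 0) means a(u, u) ≥ α ||u||_{H^1}² for every u ∈ H^1_0.
The interval has length L = 2, and Poincaré/coercivity depend only on L. Here a(u, u) = ∫(u')² + (7/4)·∫u².
Here c = 7/4 ≥ 1, so a(u,u) = ∫(u')² + c∫u² ≥ ∫(u')² + ∫u² = ||u||_{H^1}², i.e. α = 1 works. No larger α is possible: a(u,u) ≥ α||u||_{H^1}² means (1−α)∫(u')² ≥ (α−c)∫u², and for the modes u_n = sin(nπ(x−x₀)/L) (x₀ the left endpoint) one has ∫u_n²/∫(u_n')² = (L/(nπ))² → 0, so a(u_n,u_n)/||u_n||_{H^1}² → 1. Hence the optimal constant is α = 1.
Therefore α = 1.


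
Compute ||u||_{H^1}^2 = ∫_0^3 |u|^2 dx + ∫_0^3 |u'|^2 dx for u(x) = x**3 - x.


||u||_{H^1}^2 = 21372/35

The H^1 norm (squared) on an interval (0, L) is
  ||u||_{H^1}^2 = ∫_0^L u(x)^2 dx + ∫_0^L u'(x)^2 dx.
Compute u'(x) = 3*x**2 - 1.
Then u(x)^2 = x**6 - 2*x**4 + x**2 and u'(x)^2 = 9*x**4 - 6*x**2 + 1.
Integrate each monomial from 0 to 3 using ∫_0^3 c·x^n dx = c·3^(n+1)/(n+1):
  ∫_0^3 u(x)^2 dx = ∫_0^3 (x^6 - 2*x^4 + x^2) dx. Term by term:
    ∫_0^3 x^6 dx = 2187/7;  ∫_0^3 -2*x^4 dx = -486/5;  ∫_0^3 x^2 dx = 9.
  Sum: 2187/7 − 486/5 + 9 = 7848/35.
  ∫_0^3 u'(x)^2 dx = ∫_0^3 (9*x^4 - 6*x^2 + 1) dx. Term by term:
    ∫_0^3 9*x^4 dx = 2187/5;  ∫_0^3 -6*x^2 dx = -54;  ∫_0^3 1 dx = 3.
  Sum: 2187/5 − 54 + 3 = 1932/5.
Adding: ||u||_{H^1}^2 = 7848/35 + 1932/5 = 21372/35.


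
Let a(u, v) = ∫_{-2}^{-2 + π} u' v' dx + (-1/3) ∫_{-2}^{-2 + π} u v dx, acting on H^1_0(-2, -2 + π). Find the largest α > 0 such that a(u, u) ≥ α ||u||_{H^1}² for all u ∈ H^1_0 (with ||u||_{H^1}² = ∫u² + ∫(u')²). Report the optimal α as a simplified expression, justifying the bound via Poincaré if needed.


α = 1/3

Coercivity of a(·,·) on H^1_0(-2, -2 + π) means a(u, u) ≥ α ||u||_{H^1}² for every u ∈ H^1_0.
The interval has length L = π, and Poincaré/coercivity depend only on L. Here a(u, u) = ∫(u')² + (-1/3)·∫u².
Here c = -1/3 < 0 with |c| < (π/L)² = 1, so coercivity still holds. The condition a(u,u) ≥ α||u||_{H^1}² reads (1−α)∫(u')² ≥ (α−c)∫u². Any admissible α is ≤ 1 (rapidly oscillating u have ∫u²/∫(u')² → 0), and α = 1 would force 0 ≥ (1−c)∫u², impossible since c < 1; so 1−α > 0. By the sharp Poincaré inequality on H^1_0 of an interval of length L, ∫(u')² ≥ (π/L)²∫u² with equality for the first sine mode sin(π(x−x₀)/L) (x₀ the left endpoint), so the inequality holds for all u iff (1−α)(π/L)² ≥ α − c, i.e. α ≤ ((π/L)² + c)/((π/L)² + 1) = (1 + c(L/π)²)/(1 + (L/π)²). (Direct route, valid since c ≤ 0: Poincaré gives c∫u² ≥ c(L/π)²∫(u')², so a(u,u) ≥ (1 + c(L/π)²)∫(u')², while ||u||_{H^1}² ≤ (1 + (L/π)²)∫(u')²; dividing yields the same α.) With (π/L)² = 1 and c = -1/3, the largest admissible constant is α = ((π/L)² + c)/((π/L)² + 1).
Simplifying, α = 1/3.


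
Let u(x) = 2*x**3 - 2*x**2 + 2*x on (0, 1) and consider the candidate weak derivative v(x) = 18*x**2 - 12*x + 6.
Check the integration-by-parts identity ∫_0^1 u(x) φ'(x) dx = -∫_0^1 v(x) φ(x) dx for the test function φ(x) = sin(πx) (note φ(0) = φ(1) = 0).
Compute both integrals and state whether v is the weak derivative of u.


LHS = -6/π + 24/π^3, RHS = -18/π + 72/π^3. No, v is not the weak derivative of u.

u(x) = 2*x**3 - 2*x**2 + 2*x, classical derivative u'(x) = 6*x**2 - 4*x + 2.
φ(x) = sin(πx), so φ'(x) = π*cos(π*x).
Note φ(0) = φ(1) = 0, so the boundary term u·φ vanishes.
LHS = ∫_0^1 u(x) φ'(x) dx = ∫_0^1 (2*π*x^3*cos(π*x) - 2*π*x^2*cos(π*x) + 2*π*x*cos(π*x)) dx. Term by term:
  ∫_0^1 -2*π*x^2*cos(π*x) dx = 4/π;  ∫_0^1 2*π*x*cos(π*x) dx = -4/π;  ∫_0^1 2*π*x^3*cos(π*x) dx = -6/π + 24/π^3.
Sum: 4/π − 4/π + -6/π + 24/π^3 = -6/π + 24/π^3.
So LHS = -6/π + 24/π^3.
∫_0^1 v(x) φ(x) dx = ∫_0^1 (18*x^2*sin(π*x) - 12*x*sin(π*x) + 6*sin(π*x)) dx. Term by term:
  ∫_0^1 6*sin(π*x) dx = 12/π;  ∫_0^1 -12*x*sin(π*x) dx = -12/π;  ∫_0^1 18*x^2*sin(π*x) dx = -72/π^3 + 18/π.
Sum: 12/π − 12/π + -72/π^3 + 18/π = -72/π^3 + 18/π.
So RHS = -∫_0^1 v(x) φ(x) dx = -18/π + 72/π^3.
LHS − RHS = -48/π^3 + 12/π ≠ 0, so the identity fails.
(For a valid weak derivative the identity must hold for EVERY test function, in particular this one. The failure shows v is NOT the weak derivative of u.)
Correct weak derivative would be u'(x) = 6*x**2 - 4*x + 2.


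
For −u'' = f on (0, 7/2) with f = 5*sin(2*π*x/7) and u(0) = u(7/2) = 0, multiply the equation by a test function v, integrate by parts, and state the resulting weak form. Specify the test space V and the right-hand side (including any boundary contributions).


V = H^1_0(0, 7/2) (so v(0) = v(7/2) = 0); weak form: ∫_0^7/2 u'v' dx = ∫_0^7/2 (5*sin(2*π*x/7)) v dx for all v ∈ V.

Multiply both sides by a test function v and integrate from 0 to 7/2:
  ∫_0^7/2 −u''(x) v(x) dx = ∫_0^7/2 f(x) v(x) dx.
Integrate the LHS by parts once:
  ∫_0^7/2 −u'' v dx = −[u'(x) v(x)]_0^7/2 + ∫_0^7/2 u'(x) v'(x) dx.
Thus ∫_0^7/2 u'(x) v'(x) dx = ∫_0^7/2 f(x) v(x) dx + [u'(x) v(x)]_0^7/2.
Choose V so that boundary terms are either known or forced to vanish.
u is Dirichlet: u(0) = u(7/2) = 0. Let V = H^1_0(0, 7/2); then v(0) = v(7/2) = 0, and [u' v]_0^7/2 = 0.
Weak formulation: find u (satisfying any essential BC) such that ∫_0^7/2 u'(x) v'(x) dx = ∫_0^7/2 f v dx for all v ∈ V.
Substituting f(x) = 5*sin(2*π*x/7), the right-hand side is ∫_0^7/2 (5*sin(2*π*x/7)) v dx.


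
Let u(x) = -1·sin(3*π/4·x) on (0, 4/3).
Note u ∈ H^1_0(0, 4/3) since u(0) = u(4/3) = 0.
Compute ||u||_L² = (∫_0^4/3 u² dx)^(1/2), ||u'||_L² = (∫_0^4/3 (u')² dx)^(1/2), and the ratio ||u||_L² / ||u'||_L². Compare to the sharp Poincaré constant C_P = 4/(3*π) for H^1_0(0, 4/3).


||u||_L² / ||u'||_L² = 4/(3*π) = C_P.

u(x) = -1·sin(3*π/4·x), so u'(x) = -3*π*cos(3*π*x/4)/4.
Writing u(x) = A·sin(kπx/L) with A = -1 and k = 1, use ∫_0^L sin²(kπx/L) dx = L/2 and ∫_0^L cos²(kπx/L) dx = L/2.
u² = 1·sin²(3*π/4·x) and (u')² = 9*π^2/16·cos²(3*π/4·x), and each of sin², cos² integrates to L/2 = 2/3 over (0, 4/3).
∫_0^4/3 u² dx = 2/3, so ||u||_L² = sqrt(6)/3.
∫_0^4/3 (u')² dx = 3*π^2/8, so ||u'||_L² = sqrt(6)*π/4.
Ratio ||u||_L² / ||u'||_L² = 4/(3*π).
Sharp Poincaré constant on H^1_0(0, 4/3) is C_P = L/π = 4/(3*π), achieved by sin(3*π/4·x).
This is the k = 1 eigenfunction (up to amplitude), so the ratio equals the sharp Poincaré constant exactly.


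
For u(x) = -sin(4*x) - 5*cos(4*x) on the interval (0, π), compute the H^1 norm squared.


||u||_{H^1(0,π)}^2 = 221*π

u'(x) = 20*sin(4*x) - 4*cos(4*x).
Expand u² and (u')² and integrate term by term on (0, π), using: for integers n ≥ 1, ∫_0^π sin²(nx) dx = ∫_0^π cos²(nx) dx = π/2; for n ≠ n', ∫_0^π sin(nx)sin(n'x) dx = ∫_0^π cos(nx)cos(n'x) dx = 0; and by product-to-sum, ∫_0^π sin(nx)cos(n'x) dx = ½∫_0^π [sin((n+n')x) + sin((n−n')x)] dx, which is 0 when n+n' is even and 2n/(n²−n'²) when n+n' is odd (it need not vanish on (0, π)).
  u² squared terms: (-1)²·∫sin(4x)² dx = 1·π/2 = π/2;  (-5)²·∫cos(4x)² dx = 25·π/2 = 25*π/2.
  u² cross terms: 2·(-1)·(-5)·∫sin(4x)·cos(4x) dx = 10·(0) = 0.
  So ∫_0^π u² dx = π/2 + 25*π/2 + 0 = 13*π.
  (u')² squared terms: (-4)²·∫cos(4x)² dx = 16·π/2 = 8*π;  (20)²·∫sin(4x)² dx = 400·π/2 = 200*π.
  (u')² cross terms: 2·(-4)·(20)·∫cos(4x)·sin(4x) dx = -160·(0) = 0.
  So ∫_0^π (u')² dx = 8*π + 200*π + 0 = 208*π.
||u||_{H^1}^2 = (13*π) + (208*π) = 221*π.


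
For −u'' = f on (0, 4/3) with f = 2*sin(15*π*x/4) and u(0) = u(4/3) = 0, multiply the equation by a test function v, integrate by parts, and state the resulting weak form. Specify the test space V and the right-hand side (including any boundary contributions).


V = H^1_0(0, 4/3) (so v(0) = v(4/3) = 0); weak form: ∫_0^4/3 u'v' dx = ∫_0^4/3 (2*sin(15*π*x/4)) v dx for all v ∈ V.

Multiply both sides by a test function v and integrate from 0 to 4/3:
  ∫_0^4/3 −u''(x) v(x) dx = ∫_0^4/3 f(x) v(x) dx.
Integrate the LHS by parts once:
  ∫_0^4/3 −u'' v dx = −[u'(x) v(x)]_0^4/3 + ∫_0^4/3 u'(x) v'(x) dx.
Thus ∫_0^4/3 u'(x) v'(x) dx = ∫_0^4/3 f(x) v(x) dx + [u'(x) v(x)]_0^4/3.
Choose V so that boundary terms are either known or forced to vanish.
u is Dirichlet: u(0) = u(4/3) = 0. Let V = H^1_0(0, 4/3); then v(0) = v(4/3) = 0, and [u' v]_0^4/3 = 0.
Weak formulation: find u (satisfying any essential BC) such that ∫_0^4/3 u'(x) v'(x) dx = ∫_0^4/3 f v dx for all v ∈ V.
Substituting f(x) = 2*sin(15*π*x/4), the right-hand side is ∫_0^4/3 (2*sin(15*π*x/4)) v dx.


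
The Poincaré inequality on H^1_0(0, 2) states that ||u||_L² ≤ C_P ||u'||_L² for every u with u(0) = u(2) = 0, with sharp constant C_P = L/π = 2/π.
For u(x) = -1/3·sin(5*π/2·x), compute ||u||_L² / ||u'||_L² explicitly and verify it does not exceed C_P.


||u||_L² / ||u'||_L² = 2/(5*π) < C_P = 2/π.

u(x) = -1/3·sin(5*π/2·x), so u'(x) = -5*π*cos(5*π*x/2)/6.
Writing u(x) = A·sin(kπx/L) with A = -1/3 and k = 5, use ∫_0^L sin²(kπx/L) dx = L/2 and ∫_0^L cos²(kπx/L) dx = L/2.
u² = 1/9·sin²(5*π/2·x) and (u')² = 25*π^2/36·cos²(5*π/2·x), and each of sin², cos² integrates to L/2 = 1 over (0, 2).
∫_0^2 u² dx = 1/9, so ||u||_L² = 1/3.
∫_0^2 (u')² dx = 25*π^2/36, so ||u'||_L² = 5*π/6.
Ratio ||u||_L² / ||u'||_L² = 2/(5*π).
Sharp Poincaré constant on H^1_0(0, 2) is C_P = L/π = 2/π, achieved by sin(π/2·x).
This is the k = 5 harmonic; the ratio L/(kπ) is strictly less than C_P = L/π, consistent with the sharp inequality ||u||_L² ≤ C_P ||u'||_L².


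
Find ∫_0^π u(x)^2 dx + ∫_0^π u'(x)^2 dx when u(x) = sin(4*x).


||u||_{H^1(0,π)}^2 = 17*π/2

u'(x) = 4*cos(4*x).
Expand u² and (u')² and integrate term by term on (0, π), using: for integers n ≥ 1, ∫_0^π sin²(nx) dx = ∫_0^π cos²(nx) dx = π/2; for n ≠ n', ∫_0^π sin(nx)sin(n'x) dx = ∫_0^π cos(nx)cos(n'x) dx = 0; and by product-to-sum, ∫_0^π sin(nx)cos(n'x) dx = ½∫_0^π [sin((n+n')x) + sin((n−n')x)] dx, which is 0 when n+n' is even and 2n/(n²−n'²) when n+n' is odd (it need not vanish on (0, π)).
  u² squared terms: (1)²·∫sin(4x)² dx = 1·π/2 = π/2.
  So ∫_0^π u² dx = π/2.
  (u')² squared terms: (4)²·∫cos(4x)² dx = 16·π/2 = 8*π.
  So ∫_0^π (u')² dx = 8*π.
||u||_{H^1}^2 = (π/2) + (8*π) = 17*π/2.


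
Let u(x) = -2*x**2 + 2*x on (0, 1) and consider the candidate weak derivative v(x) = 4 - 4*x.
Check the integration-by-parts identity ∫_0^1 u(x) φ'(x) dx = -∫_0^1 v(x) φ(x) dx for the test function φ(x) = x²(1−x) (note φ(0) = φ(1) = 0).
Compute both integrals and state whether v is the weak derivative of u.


LHS = 1/30, RHS = -2/15. No, v is not the weak derivative of u.

u(x) = -2*x**2 + 2*x, classical derivative u'(x) = 2 - 4*x.
φ(x) = x²(1−x), so φ'(x) = x*(2 - 3*x).
Note φ(0) = φ(1) = 0, so the boundary term u·φ vanishes.
LHS = ∫_0^1 u(x) φ'(x) dx = ∫_0^1 (6*x^4 - 10*x^3 + 4*x^2) dx. Term by term:
  ∫_0^1 6*x^4 dx = 6/5;  ∫_0^1 -10*x^3 dx = -5/2;  ∫_0^1 4*x^2 dx = 4/3.
Sum: 6/5 − 5/2 + 4/3 = 1/30.
So LHS = 1/30.
∫_0^1 v(x) φ(x) dx = ∫_0^1 (4*x^4 - 8*x^3 + 4*x^2) dx. Term by term:
  ∫_0^1 4*x^4 dx = 4/5;  ∫_0^1 -8*x^3 dx = -2;  ∫_0^1 4*x^2 dx = 4/3.
Sum: 4/5 − 2 + 4/3 = 2/15.
So RHS = -∫_0^1 v(x) φ(x) dx = -2/15.
LHS − RHS = 1/6 ≠ 0, so the identity fails.
(For a valid weak derivative the identity must hold for EVERY test function, in particular this one. The failure shows v is NOT the weak derivative of u.)
Correct weak derivative would be u'(x) = 2 - 4*x.


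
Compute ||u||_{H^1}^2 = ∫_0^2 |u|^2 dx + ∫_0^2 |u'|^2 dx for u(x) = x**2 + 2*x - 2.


||u||_{H^1}^2 = 736/15

The H^1 norm (squared) on an interval (0, L) is
  ||u||_{H^1}^2 = ∫_0^L u(x)^2 dx + ∫_0^L u'(x)^2 dx.
Compute u'(x) = 2*x + 2.
Then u(x)^2 = x**4 + 4*x**3 - 8*x + 4 and u'(x)^2 = 4*x**2 + 8*x + 4.
Integrate each monomial from 0 to 2 using ∫_0^2 c·x^n dx = c·2^(n+1)/(n+1):
  ∫_0^2 u(x)^2 dx = ∫_0^2 (x^4 + 4*x^3 - 8*x + 4) dx. Term by term:
    ∫_0^2 x^4 dx = 32/5;  ∫_0^2 4*x^3 dx = 16;  ∫_0^2 -8*x dx = -16;
    ∫_0^2 4 dx = 8.
  Sum: 32/5 + 16 − 16 + 8 = 72/5.
  ∫_0^2 u'(x)^2 dx = ∫_0^2 (4*x^2 + 8*x + 4) dx. Term by term:
    ∫_0^2 4*x^2 dx = 32/3;  ∫_0^2 8*x dx = 16;  ∫_0^2 4 dx = 8.
  Sum: 32/3 + 16 + 8 = 104/3.
Adding: ||u||_{H^1}^2 = 72/5 + 104/3 = 736/15.


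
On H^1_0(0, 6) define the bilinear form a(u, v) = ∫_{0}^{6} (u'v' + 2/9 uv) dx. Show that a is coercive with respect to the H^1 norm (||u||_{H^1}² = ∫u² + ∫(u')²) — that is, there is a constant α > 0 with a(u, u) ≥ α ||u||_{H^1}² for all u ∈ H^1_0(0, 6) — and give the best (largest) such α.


α = (8 + π^2)/(π^2 + 36)

Coercivity of a(·,·) on H^1_0(0, 6) means a(u, u) ≥ α ||u||_{H^1}² for every u ∈ H^1_0.
The interval has length L = 6, and Poincaré/coercivity depend only on L. Here a(u, u) = ∫(u')² + (2/9)·∫u².
Here 0 < c = 2/9 < 1. The condition a(u,u) ≥ α||u||_{H^1}² reads (1−α)∫(u')² ≥ (α−c)∫u². Any admissible α is ≤ 1 (rapidly oscillating u have ∫u²/∫(u')² → 0), and α = 1 would force 0 ≥ (1−c)∫u², impossible since c < 1; so 1−α > 0. By the sharp Poincaré inequality on H^1_0 of an interval of length L, ∫(u')² ≥ (π/L)²∫u² with equality for the first sine mode sin(π(x−x₀)/L) (x₀ the left endpoint), so the inequality holds for all u iff (1−α)(π/L)² ≥ α − c, i.e. α ≤ ((π/L)² + c)/((π/L)² + 1) = (1 + c(L/π)²)/(1 + (L/π)²). With (π/L)² = π^2/36 and c = 2/9, the largest admissible constant is α = ((π/L)² + c)/((π/L)² + 1).
Simplifying, α = (8 + π^2)/(π^2 + 36).


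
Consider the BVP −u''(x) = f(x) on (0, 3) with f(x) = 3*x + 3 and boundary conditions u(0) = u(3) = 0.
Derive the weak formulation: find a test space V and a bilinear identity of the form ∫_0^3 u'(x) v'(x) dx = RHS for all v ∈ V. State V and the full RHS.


V = H^1_0(0, 3) (so v(0) = v(3) = 0); weak form: ∫_0^3 u'v' dx = ∫_0^3 (3*x + 3) v dx for all v ∈ V.

Multiply both sides by a test function v and integrate from 0 to 3:
  ∫_0^3 −u''(x) v(x) dx = ∫_0^3 f(x) v(x) dx.
Integrate the LHS by parts once:
  ∫_0^3 −u'' v dx = −[u'(x) v(x)]_0^3 + ∫_0^3 u'(x) v'(x) dx.
Thus ∫_0^3 u'(x) v'(x) dx = ∫_0^3 f(x) v(x) dx + [u'(x) v(x)]_0^3.
Choose V so that boundary terms are either known or forced to vanish.
u is Dirichlet: u(0) = u(3) = 0. Let V = H^1_0(0, 3); then v(0) = v(3) = 0, and [u' v]_0^3 = 0.
Weak formulation: find u (satisfying any essential BC) such that ∫_0^3 u'(x) v'(x) dx = ∫_0^3 f v dx for all v ∈ V.
Substituting f(x) = 3*x + 3, the right-hand side is ∫_0^3 (3*x + 3) v dx.
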